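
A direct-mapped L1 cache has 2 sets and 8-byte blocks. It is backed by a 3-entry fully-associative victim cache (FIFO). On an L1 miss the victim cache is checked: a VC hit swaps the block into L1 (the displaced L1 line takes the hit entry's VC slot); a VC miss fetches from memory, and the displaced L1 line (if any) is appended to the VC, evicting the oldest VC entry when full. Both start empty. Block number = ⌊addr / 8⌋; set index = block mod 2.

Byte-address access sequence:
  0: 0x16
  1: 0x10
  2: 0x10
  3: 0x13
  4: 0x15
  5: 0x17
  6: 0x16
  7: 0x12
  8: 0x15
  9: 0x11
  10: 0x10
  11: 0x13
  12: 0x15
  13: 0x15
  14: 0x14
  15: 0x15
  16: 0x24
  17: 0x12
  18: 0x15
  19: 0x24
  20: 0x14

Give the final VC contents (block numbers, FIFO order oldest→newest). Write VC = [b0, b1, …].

VC = [4]

  [0] addr=0x16 blk=2 s=0: MISS | VC []
  [1] addr=0x10 blk=2 s=0: L1-HIT | VC []
  [2] addr=0x10 blk=2 s=0: L1-HIT | VC []
  [3] addr=0x13 blk=2 s=0: L1-HIT | VC []
  [4] addr=0x15 blk=2 s=0: L1-HIT | VC []
  [5] addr=0x17 blk=2 s=0: L1-HIT | VC []
  [6] addr=0x16 blk=2 s=0: L1-HIT | VC []
  [7] addr=0x12 blk=2 s=0: L1-HIT | VC []
  [8] addr=0x15 blk=2 s=0: L1-HIT | VC []
  [9] addr=0x11 blk=2 s=0: L1-HIT | VC []
  [10] addr=0x10 blk=2 s=0: L1-HIT | VC []
  [11] addr=0x13 blk=2 s=0: L1-HIT | VC []
  [12] addr=0x15 blk=2 s=0: L1-HIT | VC []
  [13] addr=0x15 blk=2 s=0: L1-HIT | VC []
  [14] addr=0x14 blk=2 s=0: L1-HIT | VC []
  [15] addr=0x15 blk=2 s=0: L1-HIT | VC []
  [16] addr=0x24 blk=4 s=0: MISS | VC [2]
  [17] addr=0x12 blk=2 s=0: VC-HIT | VC [4]
  [18] addr=0x15 blk=2 s=0: L1-HIT | VC [4]
  [19] addr=0x24 blk=4 s=0: VC-HIT | VC [2]
  [20] addr=0x14 blk=2 s=0: VC-HIT | VC [4]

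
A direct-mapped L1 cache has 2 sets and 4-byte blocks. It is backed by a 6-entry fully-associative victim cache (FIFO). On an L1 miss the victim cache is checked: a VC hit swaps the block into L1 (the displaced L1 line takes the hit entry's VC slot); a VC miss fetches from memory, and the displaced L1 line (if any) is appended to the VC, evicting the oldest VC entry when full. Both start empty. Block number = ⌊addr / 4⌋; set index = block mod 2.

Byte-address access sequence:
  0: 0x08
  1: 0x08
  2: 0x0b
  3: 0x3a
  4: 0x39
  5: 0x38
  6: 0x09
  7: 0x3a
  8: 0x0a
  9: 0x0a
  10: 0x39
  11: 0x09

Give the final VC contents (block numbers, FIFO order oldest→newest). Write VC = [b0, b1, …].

#0 0x8→b2/s0 MISS; vc=[]
#1 0x8→b2/s0 L1-HIT; vc=[]
#2 0xb→b2/s0 L1-HIT; vc=[]
#3 0x3a→b14/s0 MISS; vc=[2]
#4 0x39→b14/s0 L1-HIT; vc=[2]
#5 0x38→b14/s0 L1-HIT; vc=[2]
#6 0x9→b2/s0 VC-HIT; vc=[14]
#7 0x3a→b14/s0 VC-HIT; vc=[2]
#8 0xa→b2/s0 VC-HIT; vc=[14]
#9 0xa→b2/s0 L1-HIT; vc=[14]
#10 0x39→b14/s0 VC-HIT; vc=[2]
#11 0x9→b2/s0 VC-HIT; vc=[14]

VC = [14]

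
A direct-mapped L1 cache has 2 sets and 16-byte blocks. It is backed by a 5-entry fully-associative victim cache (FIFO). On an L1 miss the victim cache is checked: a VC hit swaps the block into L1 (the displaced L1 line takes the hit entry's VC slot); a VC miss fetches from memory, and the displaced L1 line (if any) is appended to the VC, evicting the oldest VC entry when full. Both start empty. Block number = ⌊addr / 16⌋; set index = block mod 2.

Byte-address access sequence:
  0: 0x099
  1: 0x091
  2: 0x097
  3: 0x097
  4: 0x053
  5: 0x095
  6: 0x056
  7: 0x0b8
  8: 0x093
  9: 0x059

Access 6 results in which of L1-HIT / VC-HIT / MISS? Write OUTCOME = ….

OUTCOME = VC-HIT

#0 0x99→b9/s1 MISS; vc=[]
#1 0x91→b9/s1 L1-HIT; vc=[]
#2 0x97→b9/s1 L1-HIT; vc=[]
#3 0x97→b9/s1 L1-HIT; vc=[]
#4 0x53→b5/s1 MISS; vc=[9]
#5 0x95→b9/s1 VC-HIT; vc=[5]
#6 0x56→b5/s1 VC-HIT; vc=[9]
#7 0xb8→b11/s1 MISS; vc=[9,5]
#8 0x93→b9/s1 VC-HIT; vc=[11,5]
#9 0x59→b5/s1 VC-HIT; vc=[11,9]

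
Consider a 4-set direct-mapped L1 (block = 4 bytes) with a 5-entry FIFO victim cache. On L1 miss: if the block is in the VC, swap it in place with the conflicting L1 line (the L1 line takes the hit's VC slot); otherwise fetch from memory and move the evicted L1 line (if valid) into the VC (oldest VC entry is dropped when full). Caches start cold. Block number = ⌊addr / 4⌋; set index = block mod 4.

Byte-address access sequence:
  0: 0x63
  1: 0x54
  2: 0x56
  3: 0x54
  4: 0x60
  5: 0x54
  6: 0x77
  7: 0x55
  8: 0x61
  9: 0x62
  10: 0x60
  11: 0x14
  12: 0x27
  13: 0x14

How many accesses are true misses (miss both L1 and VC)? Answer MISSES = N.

#0 0x63→b24/s0 MISS; vc=[]
#1 0x54→b21/s1 MISS; vc=[]
#2 0x56→b21/s1 L1-HIT; vc=[]
#3 0x54→b21/s1 L1-HIT; vc=[]
#4 0x60→b24/s0 L1-HIT; vc=[]
#5 0x54→b21/s1 L1-HIT; vc=[]
#6 0x77→b29/s1 MISS; vc=[21]
#7 0x55→b21/s1 VC-HIT; vc=[29]
#8 0x61→b24/s0 L1-HIT; vc=[29]
#9 0x62→b24/s0 L1-HIT; vc=[29]
#10 0x60→b24/s0 L1-HIT; vc=[29]
#11 0x14→b5/s1 MISS; vc=[29,21]
#12 0x27→b9/s1 MISS; vc=[29,21,5]
#13 0x14→b5/s1 VC-HIT; vc=[29,21,9]

MISSES = 5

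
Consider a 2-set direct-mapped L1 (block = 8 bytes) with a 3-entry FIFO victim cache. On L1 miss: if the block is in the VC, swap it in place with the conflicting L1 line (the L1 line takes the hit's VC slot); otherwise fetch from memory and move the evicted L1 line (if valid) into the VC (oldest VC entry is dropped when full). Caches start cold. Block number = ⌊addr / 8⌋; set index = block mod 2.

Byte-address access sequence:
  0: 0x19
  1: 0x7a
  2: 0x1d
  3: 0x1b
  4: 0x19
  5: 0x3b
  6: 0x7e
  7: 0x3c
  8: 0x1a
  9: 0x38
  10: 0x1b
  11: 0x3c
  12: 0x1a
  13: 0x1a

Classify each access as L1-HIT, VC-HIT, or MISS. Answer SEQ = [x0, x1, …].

#0 0x19→b3/s1 MISS; vc=[]
#1 0x7a→b15/s1 MISS; vc=[3]
#2 0x1d→b3/s1 VC-HIT; vc=[15]
#3 0x1b→b3/s1 L1-HIT; vc=[15]
#4 0x19→b3/s1 L1-HIT; vc=[15]
#5 0x3b→b7/s1 MISS; vc=[15,3]
#6 0x7e→b15/s1 VC-HIT; vc=[7,3]
#7 0x3c→b7/s1 VC-HIT; vc=[15,3]
#8 0x1a→b3/s1 VC-HIT; vc=[15,7]
#9 0x38→b7/s1 VC-HIT; vc=[15,3]
#10 0x1b→b3/s1 VC-HIT; vc=[15,7]
#11 0x3c→b7/s1 VC-HIT; vc=[15,3]
#12 0x1a→b3/s1 VC-HIT; vc=[15,7]
#13 0x1a→b3/s1 L1-HIT; vc=[15,7]

SEQ = [MISS, MISS, VC-HIT, L1-HIT, L1-HIT, MISS, VC-HIT, VC-HIT, VC-HIT, VC-HIT, VC-HIT, VC-HIT, VC-HIT, L1-HIT]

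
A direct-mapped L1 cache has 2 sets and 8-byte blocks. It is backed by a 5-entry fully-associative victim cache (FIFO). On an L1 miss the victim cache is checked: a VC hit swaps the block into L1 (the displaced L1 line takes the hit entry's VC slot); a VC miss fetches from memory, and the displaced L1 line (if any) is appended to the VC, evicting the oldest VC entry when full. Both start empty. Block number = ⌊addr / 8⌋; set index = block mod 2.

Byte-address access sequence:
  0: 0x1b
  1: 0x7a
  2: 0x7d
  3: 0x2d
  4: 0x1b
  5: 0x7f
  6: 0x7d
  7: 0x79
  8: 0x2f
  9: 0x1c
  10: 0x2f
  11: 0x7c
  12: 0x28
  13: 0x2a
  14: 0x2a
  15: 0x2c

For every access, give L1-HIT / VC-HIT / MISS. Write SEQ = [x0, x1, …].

SEQ = [MISS, MISS, L1-HIT, MISS, VC-HIT, VC-HIT, L1-HIT, L1-HIT, VC-HIT, VC-HIT, VC-HIT, VC-HIT, VC-HIT, L1-HIT, L1-HIT, L1-HIT]

#0 0x1b→b3/s1 MISS; vc=[]
#1 0x7a→b15/s1 MISS; vc=[3]
#2 0x7d→b15/s1 L1-HIT; vc=[3]
#3 0x2d→b5/s1 MISS; vc=[3,15]
#4 0x1b→b3/s1 VC-HIT; vc=[5,15]
#5 0x7f→b15/s1 VC-HIT; vc=[5,3]
#6 0x7d→b15/s1 L1-HIT; vc=[5,3]
#7 0x79→b15/s1 L1-HIT; vc=[5,3]
#8 0x2f→b5/s1 VC-HIT; vc=[15,3]
#9 0x1c→b3/s1 VC-HIT; vc=[15,5]
#10 0x2f→b5/s1 VC-HIT; vc=[15,3]
#11 0x7c→b15/s1 VC-HIT; vc=[5,3]
#12 0x28→b5/s1 VC-HIT; vc=[15,3]
#13 0x2a→b5/s1 L1-HIT; vc=[15,3]
#14 0x2a→b5/s1 L1-HIT; vc=[15,3]
#15 0x2c→b5/s1 L1-HIT; vc=[15,3]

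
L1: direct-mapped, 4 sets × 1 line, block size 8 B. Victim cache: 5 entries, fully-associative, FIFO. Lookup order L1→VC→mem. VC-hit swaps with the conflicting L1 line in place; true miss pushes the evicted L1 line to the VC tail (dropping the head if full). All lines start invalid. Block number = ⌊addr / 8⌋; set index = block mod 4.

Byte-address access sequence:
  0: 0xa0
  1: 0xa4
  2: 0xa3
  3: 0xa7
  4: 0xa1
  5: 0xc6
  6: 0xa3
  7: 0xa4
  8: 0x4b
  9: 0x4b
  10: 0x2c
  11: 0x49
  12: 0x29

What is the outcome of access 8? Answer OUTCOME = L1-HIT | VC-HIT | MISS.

OUTCOME = MISS

  [0] addr=0xa0 blk=20 s=0: MISS | VC []
  [1] addr=0xa4 blk=20 s=0: L1-HIT | VC []
  [2] addr=0xa3 blk=20 s=0: L1-HIT | VC []
  [3] addr=0xa7 blk=20 s=0: L1-HIT | VC []
  [4] addr=0xa1 blk=20 s=0: L1-HIT | VC []
  [5] addr=0xc6 blk=24 s=0: MISS | VC [20]
  [6] addr=0xa3 blk=20 s=0: VC-HIT | VC [24]
  [7] addr=0xa4 blk=20 s=0: L1-HIT | VC [24]
  [8] addr=0x4b blk=9 s=1: MISS | VC [24]
  [9] addr=0x4b blk=9 s=1: L1-HIT | VC [24]
  [10] addr=0x2c blk=5 s=1: MISS | VC [24, 9]
  [11] addr=0x49 blk=9 s=1: VC-HIT | VC [24, 5]
  [12] addr=0x29 blk=5 s=1: VC-HIT | VC [24, 9]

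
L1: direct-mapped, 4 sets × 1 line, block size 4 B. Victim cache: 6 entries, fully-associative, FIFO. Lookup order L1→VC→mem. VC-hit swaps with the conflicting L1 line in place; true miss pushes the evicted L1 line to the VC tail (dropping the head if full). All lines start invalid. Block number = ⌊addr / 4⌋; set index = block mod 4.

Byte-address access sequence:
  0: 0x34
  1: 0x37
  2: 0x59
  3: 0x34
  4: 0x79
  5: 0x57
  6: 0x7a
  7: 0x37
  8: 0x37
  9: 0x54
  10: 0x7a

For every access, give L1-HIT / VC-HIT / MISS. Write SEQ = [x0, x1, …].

0: 0x34 (blk 13, set 1) → MISS  vc=[]
1: 0x37 (blk 13, set 1) → L1-HIT  vc=[]
2: 0x59 (blk 22, set 2) → MISS  vc=[]
3: 0x34 (blk 13, set 1) → L1-HIT  vc=[]
4: 0x79 (blk 30, set 2) → MISS  vc=[22]
5: 0x57 (blk 21, set 1) → MISS  vc=[22, 13]
6: 0x7a (blk 30, set 2) → L1-HIT  vc=[22, 13]
7: 0x37 (blk 13, set 1) → VC-HIT  vc=[22, 21]
8: 0x37 (blk 13, set 1) → L1-HIT  vc=[22, 21]
9: 0x54 (blk 21, set 1) → VC-HIT  vc=[22, 13]
10: 0x7a (blk 30, set 2) → L1-HIT  vc=[22, 13]

SEQ = [MISS, L1-HIT, MISS, L1-HIT, MISS, MISS, L1-HIT, VC-HIT, L1-HIT, VC-HIT, L1-HIT]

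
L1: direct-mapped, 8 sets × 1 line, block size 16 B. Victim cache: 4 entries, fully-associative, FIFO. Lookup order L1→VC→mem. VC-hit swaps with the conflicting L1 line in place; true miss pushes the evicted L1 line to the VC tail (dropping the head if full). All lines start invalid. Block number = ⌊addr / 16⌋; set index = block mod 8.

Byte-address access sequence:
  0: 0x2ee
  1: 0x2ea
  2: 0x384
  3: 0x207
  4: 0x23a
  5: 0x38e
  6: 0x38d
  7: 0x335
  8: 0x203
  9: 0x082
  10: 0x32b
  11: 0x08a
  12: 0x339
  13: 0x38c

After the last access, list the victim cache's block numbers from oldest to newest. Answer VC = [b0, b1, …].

0: 0x2ee (blk 46, set 6) → MISS  vc=[]
1: 0x2ea (blk 46, set 6) → L1-HIT  vc=[]
2: 0x384 (blk 56, set 0) → MISS  vc=[]
3: 0x207 (blk 32, set 0) → MISS  vc=[56]
4: 0x23a (blk 35, set 3) → MISS  vc=[56]
5: 0x38e (blk 56, set 0) → VC-HIT  vc=[32]
6: 0x38d (blk 56, set 0) → L1-HIT  vc=[32]
7: 0x335 (blk 51, set 3) → MISS  vc=[32, 35]
8: 0x203 (blk 32, set 0) → VC-HIT  vc=[56, 35]
9: 0x82 (blk 8, set 0) → MISS  vc=[56, 35, 32]
10: 0x32b (blk 50, set 2) → MISS  vc=[56, 35, 32]
11: 0x8a (blk 8, set 0) → L1-HIT  vc=[56, 35, 32]
12: 0x339 (blk 51, set 3) → L1-HIT  vc=[56, 35, 32]
13: 0x38c (blk 56, set 0) → VC-HIT  vc=[8, 35, 32]

VC = [8, 35, 32]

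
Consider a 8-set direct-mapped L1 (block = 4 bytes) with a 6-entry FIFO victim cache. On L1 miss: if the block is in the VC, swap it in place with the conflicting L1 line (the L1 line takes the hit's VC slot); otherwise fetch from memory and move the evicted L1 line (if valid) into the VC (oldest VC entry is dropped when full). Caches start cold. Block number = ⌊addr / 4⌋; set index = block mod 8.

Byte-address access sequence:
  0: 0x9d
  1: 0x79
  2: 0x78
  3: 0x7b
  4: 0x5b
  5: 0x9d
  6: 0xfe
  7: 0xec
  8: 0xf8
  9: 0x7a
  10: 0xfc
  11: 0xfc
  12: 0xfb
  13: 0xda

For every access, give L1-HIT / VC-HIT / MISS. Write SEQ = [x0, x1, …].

0: 0x9d (blk 39, set 7) → MISS  vc=[]
1: 0x79 (blk 30, set 6) → MISS  vc=[]
2: 0x78 (blk 30, set 6) → L1-HIT  vc=[]
3: 0x7b (blk 30, set 6) → L1-HIT  vc=[]
4: 0x5b (blk 22, set 6) → MISS  vc=[30]
5: 0x9d (blk 39, set 7) → L1-HIT  vc=[30]
6: 0xfe (blk 63, set 7) → MISS  vc=[30, 39]
7: 0xec (blk 59, set 3) → MISS  vc=[30, 39]
8: 0xf8 (blk 62, set 6) → MISS  vc=[30, 39, 22]
9: 0x7a (blk 30, set 6) → VC-HIT  vc=[62, 39, 22]
10: 0xfc (blk 63, set 7) → L1-HIT  vc=[62, 39, 22]
11: 0xfc (blk 63, set 7) → L1-HIT  vc=[62, 39, 22]
12: 0xfb (blk 62, set 6) → VC-HIT  vc=[30, 39, 22]
13: 0xda (blk 54, set 6) → MISS  vc=[30, 39, 22, 62]

SEQ = [MISS, MISS, L1-HIT, L1-HIT, MISS, L1-HIT, MISS, MISS, MISS, VC-HIT, L1-HIT, L1-HIT, VC-HIT, MISS]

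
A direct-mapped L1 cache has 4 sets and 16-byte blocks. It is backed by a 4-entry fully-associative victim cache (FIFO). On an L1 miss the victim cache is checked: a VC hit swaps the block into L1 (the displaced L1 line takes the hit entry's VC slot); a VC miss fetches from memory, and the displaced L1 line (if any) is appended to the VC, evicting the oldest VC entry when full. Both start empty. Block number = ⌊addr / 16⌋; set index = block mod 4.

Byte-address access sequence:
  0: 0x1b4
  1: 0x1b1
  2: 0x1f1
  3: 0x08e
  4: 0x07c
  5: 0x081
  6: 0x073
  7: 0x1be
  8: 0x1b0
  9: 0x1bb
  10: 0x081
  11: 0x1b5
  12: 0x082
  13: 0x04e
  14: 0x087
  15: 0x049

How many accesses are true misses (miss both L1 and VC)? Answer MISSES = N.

  [0] addr=0x1b4 blk=27 s=3: MISS | VC []
  [1] addr=0x1b1 blk=27 s=3: L1-HIT | VC []
  [2] addr=0x1f1 blk=31 s=3: MISS | VC [27]
  [3] addr=0x8e blk=8 s=0: MISS | VC [27]
  [4] addr=0x7c blk=7 s=3: MISS | VC [27, 31]
  [5] addr=0x81 blk=8 s=0: L1-HIT | VC [27, 31]
  [6] addr=0x73 blk=7 s=3: L1-HIT | VC [27, 31]
  [7] addr=0x1be blk=27 s=3: VC-HIT | VC [7, 31]
  [8] addr=0x1b0 blk=27 s=3: L1-HIT | VC [7, 31]
  [9] addr=0x1bb blk=27 s=3: L1-HIT | VC [7, 31]
  [10] addr=0x81 blk=8 s=0: L1-HIT | VC [7, 31]
  [11] addr=0x1b5 blk=27 s=3: L1-HIT | VC [7, 31]
  [12] addr=0x82 blk=8 s=0: L1-HIT | VC [7, 31]
  [13] addr=0x4e blk=4 s=0: MISS | VC [7, 31, 8]
  [14] addr=0x87 blk=8 s=0: VC-HIT | VC [7, 31, 4]
  [15] addr=0x49 blk=4 s=0: VC-HIT | VC [7, 31, 8]

MISSES = 5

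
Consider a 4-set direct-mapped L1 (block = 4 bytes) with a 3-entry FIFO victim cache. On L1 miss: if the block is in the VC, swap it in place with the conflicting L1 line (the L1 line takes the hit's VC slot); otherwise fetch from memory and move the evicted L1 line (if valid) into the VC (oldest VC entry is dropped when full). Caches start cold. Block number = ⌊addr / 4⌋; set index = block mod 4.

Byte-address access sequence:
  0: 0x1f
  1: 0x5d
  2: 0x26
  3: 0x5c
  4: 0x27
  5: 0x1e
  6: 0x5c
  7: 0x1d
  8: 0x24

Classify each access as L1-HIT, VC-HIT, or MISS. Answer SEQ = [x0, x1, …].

#0 0x1f→b7/s3 MISS; vc=[]
#1 0x5d→b23/s3 MISS; vc=[7]
#2 0x26→b9/s1 MISS; vc=[7]
#3 0x5c→b23/s3 L1-HIT; vc=[7]
#4 0x27→b9/s1 L1-HIT; vc=[7]
#5 0x1e→b7/s3 VC-HIT; vc=[23]
#6 0x5c→b23/s3 VC-HIT; vc=[7]
#7 0x1d→b7/s3 VC-HIT; vc=[23]
#8 0x24→b9/s1 L1-HIT; vc=[23]

SEQ = [MISS, MISS, MISS, L1-HIT, L1-HIT, VC-HIT, VC-HIT, VC-HIT, L1-HIT]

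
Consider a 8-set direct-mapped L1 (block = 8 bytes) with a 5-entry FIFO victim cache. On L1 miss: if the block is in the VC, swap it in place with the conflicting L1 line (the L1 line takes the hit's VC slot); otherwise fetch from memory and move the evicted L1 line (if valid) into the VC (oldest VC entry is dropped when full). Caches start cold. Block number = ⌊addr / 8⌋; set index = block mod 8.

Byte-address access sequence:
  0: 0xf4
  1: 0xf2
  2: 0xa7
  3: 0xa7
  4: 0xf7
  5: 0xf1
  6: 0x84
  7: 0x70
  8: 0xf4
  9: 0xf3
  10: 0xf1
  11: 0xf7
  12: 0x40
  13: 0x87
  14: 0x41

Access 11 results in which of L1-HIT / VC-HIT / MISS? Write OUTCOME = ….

OUTCOME = L1-HIT

#0 0xf4→b30/s6 MISS; vc=[]
#1 0xf2→b30/s6 L1-HIT; vc=[]
#2 0xa7→b20/s4 MISS; vc=[]
#3 0xa7→b20/s4 L1-HIT; vc=[]
#4 0xf7→b30/s6 L1-HIT; vc=[]
#5 0xf1→b30/s6 L1-HIT; vc=[]
#6 0x84→b16/s0 MISS; vc=[]
#7 0x70→b14/s6 MISS; vc=[30]
#8 0xf4→b30/s6 VC-HIT; vc=[14]
#9 0xf3→b30/s6 L1-HIT; vc=[14]
#10 0xf1→b30/s6 L1-HIT; vc=[14]
#11 0xf7→b30/s6 L1-HIT; vc=[14]
#12 0x40→b8/s0 MISS; vc=[14,16]
#13 0x87→b16/s0 VC-HIT; vc=[14,8]
#14 0x41→b8/s0 VC-HIT; vc=[14,16]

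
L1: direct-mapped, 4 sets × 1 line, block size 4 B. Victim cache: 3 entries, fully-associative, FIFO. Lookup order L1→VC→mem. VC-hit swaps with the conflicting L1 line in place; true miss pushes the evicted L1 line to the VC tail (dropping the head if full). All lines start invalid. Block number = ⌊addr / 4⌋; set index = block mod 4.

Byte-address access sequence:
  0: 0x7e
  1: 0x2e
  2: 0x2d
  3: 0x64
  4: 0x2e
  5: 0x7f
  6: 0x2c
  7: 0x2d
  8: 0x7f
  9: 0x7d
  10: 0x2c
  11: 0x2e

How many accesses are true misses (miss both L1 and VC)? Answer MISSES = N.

  [0] addr=0x7e blk=31 s=3: MISS | VC []
  [1] addr=0x2e blk=11 s=3: MISS | VC [31]
  [2] addr=0x2d blk=11 s=3: L1-HIT | VC [31]
  [3] addr=0x64 blk=25 s=1: MISS | VC [31]
  [4] addr=0x2e blk=11 s=3: L1-HIT | VC [31]
  [5] addr=0x7f blk=31 s=3: VC-HIT | VC [11]
  [6] addr=0x2c blk=11 s=3: VC-HIT | VC [31]
  [7] addr=0x2d blk=11 s=3: L1-HIT | VC [31]
  [8] addr=0x7f blk=31 s=3: VC-HIT | VC [11]
  [9] addr=0x7d blk=31 s=3: L1-HIT | VC [11]
  [10] addr=0x2c blk=11 s=3: VC-HIT | VC [31]
  [11] addr=0x2e blk=11 s=3: L1-HIT | VC [31]

MISSES = 3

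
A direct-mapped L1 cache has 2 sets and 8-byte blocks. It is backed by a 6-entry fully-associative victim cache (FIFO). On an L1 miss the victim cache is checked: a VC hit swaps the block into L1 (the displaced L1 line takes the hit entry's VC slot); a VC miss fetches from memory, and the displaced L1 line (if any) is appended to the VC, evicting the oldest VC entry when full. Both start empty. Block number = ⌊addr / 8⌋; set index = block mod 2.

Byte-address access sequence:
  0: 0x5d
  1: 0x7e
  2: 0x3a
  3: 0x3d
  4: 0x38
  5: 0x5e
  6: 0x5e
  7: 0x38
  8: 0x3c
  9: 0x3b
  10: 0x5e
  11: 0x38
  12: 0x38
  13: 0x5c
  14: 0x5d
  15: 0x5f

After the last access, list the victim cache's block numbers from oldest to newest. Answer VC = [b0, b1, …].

VC = [7, 15]

0: 0x5d (blk 11, set 1) → MISS  vc=[]
1: 0x7e (blk 15, set 1) → MISS  vc=[11]
2: 0x3a (blk 7, set 1) → MISS  vc=[11, 15]
3: 0x3d (blk 7, set 1) → L1-HIT  vc=[11, 15]
4: 0x38 (blk 7, set 1) → L1-HIT  vc=[11, 15]
5: 0x5e (blk 11, set 1) → VC-HIT  vc=[7, 15]
6: 0x5e (blk 11, set 1) → L1-HIT  vc=[7, 15]
7: 0x38 (blk 7, set 1) → VC-HIT  vc=[11, 15]
8: 0x3c (blk 7, set 1) → L1-HIT  vc=[11, 15]
9: 0x3b (blk 7, set 1) → L1-HIT  vc=[11, 15]
10: 0x5e (blk 11, set 1) → VC-HIT  vc=[7, 15]
11: 0x38 (blk 7, set 1) → VC-HIT  vc=[11, 15]
12: 0x38 (blk 7, set 1) → L1-HIT  vc=[11, 15]
13: 0x5c (blk 11, set 1) → VC-HIT  vc=[7, 15]
14: 0x5d (blk 11, set 1) → L1-HIT  vc=[7, 15]
15: 0x5f (blk 11, set 1) → L1-HIT  vc=[7, 15]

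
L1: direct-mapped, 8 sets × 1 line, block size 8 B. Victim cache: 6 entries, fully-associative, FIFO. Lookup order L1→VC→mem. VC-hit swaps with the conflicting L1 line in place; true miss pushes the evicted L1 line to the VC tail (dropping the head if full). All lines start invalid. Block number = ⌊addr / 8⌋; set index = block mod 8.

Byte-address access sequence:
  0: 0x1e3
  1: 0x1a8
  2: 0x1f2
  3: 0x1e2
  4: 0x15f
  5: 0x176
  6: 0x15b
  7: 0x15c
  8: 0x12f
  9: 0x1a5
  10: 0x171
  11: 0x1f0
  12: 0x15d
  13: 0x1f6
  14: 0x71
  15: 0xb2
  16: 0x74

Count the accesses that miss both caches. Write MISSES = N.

0: 0x1e3 (blk 60, set 4) → MISS  vc=[]
1: 0x1a8 (blk 53, set 5) → MISS  vc=[]
2: 0x1f2 (blk 62, set 6) → MISS  vc=[]
3: 0x1e2 (blk 60, set 4) → L1-HIT  vc=[]
4: 0x15f (blk 43, set 3) → MISS  vc=[]
5: 0x176 (blk 46, set 6) → MISS  vc=[62]
6: 0x15b (blk 43, set 3) → L1-HIT  vc=[62]
7: 0x15c (blk 43, set 3) → L1-HIT  vc=[62]
8: 0x12f (blk 37, set 5) → MISS  vc=[62, 53]
9: 0x1a5 (blk 52, set 4) → MISS  vc=[62, 53, 60]
10: 0x171 (blk 46, set 6) → L1-HIT  vc=[62, 53, 60]
11: 0x1f0 (blk 62, set 6) → VC-HIT  vc=[46, 53, 60]
12: 0x15d (blk 43, set 3) → L1-HIT  vc=[46, 53, 60]
13: 0x1f6 (blk 62, set 6) → L1-HIT  vc=[46, 53, 60]
14: 0x71 (blk 14, set 6) → MISS  vc=[46, 53, 60, 62]
15: 0xb2 (blk 22, set 6) → MISS  vc=[46, 53, 60, 62, 14]
16: 0x74 (blk 14, set 6) → VC-HIT  vc=[46, 53, 60, 62, 22]

MISSES = 9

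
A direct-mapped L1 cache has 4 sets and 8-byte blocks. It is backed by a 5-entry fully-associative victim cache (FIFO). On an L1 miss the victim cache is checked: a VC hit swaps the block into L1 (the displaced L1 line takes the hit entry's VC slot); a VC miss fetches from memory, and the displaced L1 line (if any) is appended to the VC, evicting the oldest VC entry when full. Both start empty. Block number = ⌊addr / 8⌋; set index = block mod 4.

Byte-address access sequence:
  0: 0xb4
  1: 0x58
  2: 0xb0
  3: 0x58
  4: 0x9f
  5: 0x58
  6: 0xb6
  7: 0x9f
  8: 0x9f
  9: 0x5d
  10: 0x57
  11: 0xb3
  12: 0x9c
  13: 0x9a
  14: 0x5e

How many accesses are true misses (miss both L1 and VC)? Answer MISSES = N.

0: 0xb4 (blk 22, set 2) → MISS  vc=[]
1: 0x58 (blk 11, set 3) → MISS  vc=[]
2: 0xb0 (blk 22, set 2) → L1-HIT  vc=[]
3: 0x58 (blk 11, set 3) → L1-HIT  vc=[]
4: 0x9f (blk 19, set 3) → MISS  vc=[11]
5: 0x58 (blk 11, set 3) → VC-HIT  vc=[19]
6: 0xb6 (blk 22, set 2) → L1-HIT  vc=[19]
7: 0x9f (blk 19, set 3) → VC-HIT  vc=[11]
8: 0x9f (blk 19, set 3) → L1-HIT  vc=[11]
9: 0x5d (blk 11, set 3) → VC-HIT  vc=[19]
10: 0x57 (blk 10, set 2) → MISS  vc=[19, 22]
11: 0xb3 (blk 22, set 2) → VC-HIT  vc=[19, 10]
12: 0x9c (blk 19, set 3) → VC-HIT  vc=[11, 10]
13: 0x9a (blk 19, set 3) → L1-HIT  vc=[11, 10]
14: 0x5e (blk 11, set 3) → VC-HIT  vc=[19, 10]

MISSES = 4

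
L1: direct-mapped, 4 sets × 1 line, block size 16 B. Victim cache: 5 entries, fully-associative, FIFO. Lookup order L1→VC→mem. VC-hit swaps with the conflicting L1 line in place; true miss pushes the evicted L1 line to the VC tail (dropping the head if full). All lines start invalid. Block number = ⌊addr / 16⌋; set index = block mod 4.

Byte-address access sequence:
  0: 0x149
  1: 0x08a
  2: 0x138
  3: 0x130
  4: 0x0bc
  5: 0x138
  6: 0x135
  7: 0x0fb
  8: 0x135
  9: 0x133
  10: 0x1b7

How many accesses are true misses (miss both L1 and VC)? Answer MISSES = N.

0: 0x149 (blk 20, set 0) → MISS  vc=[]
1: 0x8a (blk 8, set 0) → MISS  vc=[20]
2: 0x138 (blk 19, set 3) → MISS  vc=[20]
3: 0x130 (blk 19, set 3) → L1-HIT  vc=[20]
4: 0xbc (blk 11, set 3) → MISS  vc=[20, 19]
5: 0x138 (blk 19, set 3) → VC-HIT  vc=[20, 11]
6: 0x135 (blk 19, set 3) → L1-HIT  vc=[20, 11]
7: 0xfb (blk 15, set 3) → MISS  vc=[20, 11, 19]
8: 0x135 (blk 19, set 3) → VC-HIT  vc=[20, 11, 15]
9: 0x133 (blk 19, set 3) → L1-HIT  vc=[20, 11, 15]
10: 0x1b7 (blk 27, set 3) → MISS  vc=[20, 11, 15, 19]

MISSES = 6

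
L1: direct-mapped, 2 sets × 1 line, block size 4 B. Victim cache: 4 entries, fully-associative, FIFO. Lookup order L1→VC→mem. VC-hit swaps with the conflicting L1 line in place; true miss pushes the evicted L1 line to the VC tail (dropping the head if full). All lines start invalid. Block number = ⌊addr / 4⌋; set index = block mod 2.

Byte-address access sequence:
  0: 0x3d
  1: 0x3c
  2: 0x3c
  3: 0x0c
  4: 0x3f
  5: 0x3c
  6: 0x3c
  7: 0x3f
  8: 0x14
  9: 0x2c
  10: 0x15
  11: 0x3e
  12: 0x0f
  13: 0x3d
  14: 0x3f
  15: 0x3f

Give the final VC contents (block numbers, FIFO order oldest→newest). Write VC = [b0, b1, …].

#0 0x3d→b15/s1 MISS; vc=[]
#1 0x3c→b15/s1 L1-HIT; vc=[]
#2 0x3c→b15/s1 L1-HIT; vc=[]
#3 0xc→b3/s1 MISS; vc=[15]
#4 0x3f→b15/s1 VC-HIT; vc=[3]
#5 0x3c→b15/s1 L1-HIT; vc=[3]
#6 0x3c→b15/s1 L1-HIT; vc=[3]
#7 0x3f→b15/s1 L1-HIT; vc=[3]
#8 0x14→b5/s1 MISS; vc=[3,15]
#9 0x2c→b11/s1 MISS; vc=[3,15,5]
#10 0x15→b5/s1 VC-HIT; vc=[3,15,11]
#11 0x3e→b15/s1 VC-HIT; vc=[3,5,11]
#12 0xf→b3/s1 VC-HIT; vc=[15,5,11]
#13 0x3d→b15/s1 VC-HIT; vc=[3,5,11]
#14 0x3f→b15/s1 L1-HIT; vc=[3,5,11]
#15 0x3f→b15/s1 L1-HIT; vc=[3,5,11]

VC = [3, 5, 11]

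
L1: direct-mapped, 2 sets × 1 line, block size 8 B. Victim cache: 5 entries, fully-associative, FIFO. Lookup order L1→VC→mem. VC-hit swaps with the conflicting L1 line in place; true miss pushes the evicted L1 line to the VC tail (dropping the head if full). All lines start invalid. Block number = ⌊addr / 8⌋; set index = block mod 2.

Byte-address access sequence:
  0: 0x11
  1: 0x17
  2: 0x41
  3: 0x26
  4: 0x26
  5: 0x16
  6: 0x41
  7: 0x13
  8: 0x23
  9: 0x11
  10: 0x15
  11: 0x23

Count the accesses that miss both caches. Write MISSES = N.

#0 0x11→b2/s0 MISS; vc=[]
#1 0x17→b2/s0 L1-HIT; vc=[]
#2 0x41→b8/s0 MISS; vc=[2]
#3 0x26→b4/s0 MISS; vc=[2,8]
#4 0x26→b4/s0 L1-HIT; vc=[2,8]
#5 0x16→b2/s0 VC-HIT; vc=[4,8]
#6 0x41→b8/s0 VC-HIT; vc=[4,2]
#7 0x13→b2/s0 VC-HIT; vc=[4,8]
#8 0x23→b4/s0 VC-HIT; vc=[2,8]
#9 0x11→b2/s0 VC-HIT; vc=[4,8]
#10 0x15→b2/s0 L1-HIT; vc=[4,8]
#11 0x23→b4/s0 VC-HIT; vc=[2,8]

MISSES = 3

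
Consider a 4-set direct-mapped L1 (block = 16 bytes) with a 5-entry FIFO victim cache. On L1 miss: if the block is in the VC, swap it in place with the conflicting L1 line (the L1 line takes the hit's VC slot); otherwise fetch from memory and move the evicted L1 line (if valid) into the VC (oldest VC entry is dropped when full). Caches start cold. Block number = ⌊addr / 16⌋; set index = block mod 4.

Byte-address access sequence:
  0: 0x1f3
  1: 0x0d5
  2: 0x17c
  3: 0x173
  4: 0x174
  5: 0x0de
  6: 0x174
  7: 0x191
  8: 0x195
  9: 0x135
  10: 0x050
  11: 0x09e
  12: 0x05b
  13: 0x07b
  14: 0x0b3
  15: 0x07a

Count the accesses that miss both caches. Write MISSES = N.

MISSES = 9

0: 0x1f3 (blk 31, set 3) → MISS  vc=[]
1: 0xd5 (blk 13, set 1) → MISS  vc=[]
2: 0x17c (blk 23, set 3) → MISS  vc=[31]
3: 0x173 (blk 23, set 3) → L1-HIT  vc=[31]
4: 0x174 (blk 23, set 3) → L1-HIT  vc=[31]
5: 0xde (blk 13, set 1) → L1-HIT  vc=[31]
6: 0x174 (blk 23, set 3) → L1-HIT  vc=[31]
7: 0x191 (blk 25, set 1) → MISS  vc=[31, 13]
8: 0x195 (blk 25, set 1) → L1-HIT  vc=[31, 13]
9: 0x135 (blk 19, set 3) → MISS  vc=[31, 13, 23]
10: 0x50 (blk 5, set 1) → MISS  vc=[31, 13, 23, 25]
11: 0x9e (blk 9, set 1) → MISS  vc=[31, 13, 23, 25, 5]
12: 0x5b (blk 5, set 1) → VC-HIT  vc=[31, 13, 23, 25, 9]
13: 0x7b (blk 7, set 3) → MISS  vc=[13, 23, 25, 9, 19]
14: 0xb3 (blk 11, set 3) → MISS  vc=[23, 25, 9, 19, 7]
15: 0x7a (blk 7, set 3) → VC-HIT  vc=[23, 25, 9, 19, 11]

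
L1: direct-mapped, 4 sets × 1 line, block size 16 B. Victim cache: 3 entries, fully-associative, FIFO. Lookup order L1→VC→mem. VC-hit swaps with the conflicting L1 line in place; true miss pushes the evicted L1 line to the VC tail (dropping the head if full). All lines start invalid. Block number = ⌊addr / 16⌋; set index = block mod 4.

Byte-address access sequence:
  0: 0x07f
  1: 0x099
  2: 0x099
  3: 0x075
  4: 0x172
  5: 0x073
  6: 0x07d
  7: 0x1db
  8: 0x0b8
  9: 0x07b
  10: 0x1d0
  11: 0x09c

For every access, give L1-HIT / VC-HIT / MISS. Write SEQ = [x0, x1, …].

  [0] addr=0x7f blk=7 s=3: MISS | VC []
  [1] addr=0x99 blk=9 s=1: MISS | VC []
  [2] addr=0x99 blk=9 s=1: L1-HIT | VC []
  [3] addr=0x75 blk=7 s=3: L1-HIT | VC []
  [4] addr=0x172 blk=23 s=3: MISS | VC [7]
  [5] addr=0x73 blk=7 s=3: VC-HIT | VC [23]
  [6] addr=0x7d blk=7 s=3: L1-HIT | VC [23]
  [7] addr=0x1db blk=29 s=1: MISS | VC [23, 9]
  [8] addr=0xb8 blk=11 s=3: MISS | VC [23, 9, 7]
  [9] addr=0x7b blk=7 s=3: VC-HIT | VC [23, 9, 11]
  [10] addr=0x1d0 blk=29 s=1: L1-HIT | VC [23, 9, 11]
  [11] addr=0x9c blk=9 s=1: VC-HIT | VC [23, 29, 11]

SEQ = [MISS, MISS, L1-HIT, L1-HIT, MISS, VC-HIT, L1-HIT, MISS, MISS, VC-HIT, L1-HIT, VC-HIT]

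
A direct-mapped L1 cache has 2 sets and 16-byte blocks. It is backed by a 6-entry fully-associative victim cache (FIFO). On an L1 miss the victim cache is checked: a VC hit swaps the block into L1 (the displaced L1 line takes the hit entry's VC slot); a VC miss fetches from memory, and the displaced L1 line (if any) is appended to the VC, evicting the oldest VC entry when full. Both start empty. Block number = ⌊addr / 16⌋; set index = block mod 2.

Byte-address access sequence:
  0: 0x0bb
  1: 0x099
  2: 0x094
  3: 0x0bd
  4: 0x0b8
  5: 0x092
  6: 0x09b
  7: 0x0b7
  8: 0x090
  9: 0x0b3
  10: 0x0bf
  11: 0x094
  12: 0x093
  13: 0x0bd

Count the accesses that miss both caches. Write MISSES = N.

MISSES = 2

#0 0xbb→b11/s1 MISS; vc=[]
#1 0x99→b9/s1 MISS; vc=[11]
#2 0x94→b9/s1 L1-HIT; vc=[11]
#3 0xbd→b11/s1 VC-HIT; vc=[9]
#4 0xb8→b11/s1 L1-HIT; vc=[9]
#5 0x92→b9/s1 VC-HIT; vc=[11]
#6 0x9b→b9/s1 L1-HIT; vc=[11]
#7 0xb7→b11/s1 VC-HIT; vc=[9]
#8 0x90→b9/s1 VC-HIT; vc=[11]
#9 0xb3→b11/s1 VC-HIT; vc=[9]
#10 0xbf→b11/s1 L1-HIT; vc=[9]
#11 0x94→b9/s1 VC-HIT; vc=[11]
#12 0x93→b9/s1 L1-HIT; vc=[11]
#13 0xbd→b11/s1 VC-HIT; vc=[9]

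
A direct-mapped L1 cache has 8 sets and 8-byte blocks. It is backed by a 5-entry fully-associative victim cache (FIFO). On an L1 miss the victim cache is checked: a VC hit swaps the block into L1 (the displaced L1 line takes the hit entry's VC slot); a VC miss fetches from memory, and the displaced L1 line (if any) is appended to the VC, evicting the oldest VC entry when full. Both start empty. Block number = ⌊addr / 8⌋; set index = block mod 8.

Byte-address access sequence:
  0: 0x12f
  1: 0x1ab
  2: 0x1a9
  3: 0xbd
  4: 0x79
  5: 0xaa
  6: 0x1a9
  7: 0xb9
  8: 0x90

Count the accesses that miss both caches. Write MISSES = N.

  [0] addr=0x12f blk=37 s=5: MISS | VC []
  [1] addr=0x1ab blk=53 s=5: MISS | VC [37]
  [2] addr=0x1a9 blk=53 s=5: L1-HIT | VC [37]
  [3] addr=0xbd blk=23 s=7: MISS | VC [37]
  [4] addr=0x79 blk=15 s=7: MISS | VC [37, 23]
  [5] addr=0xaa blk=21 s=5: MISS | VC [37, 23, 53]
  [6] addr=0x1a9 blk=53 s=5: VC-HIT | VC [37, 23, 21]
  [7] addr=0xb9 blk=23 s=7: VC-HIT | VC [37, 15, 21]
  [8] addr=0x90 blk=18 s=2: MISS | VC [37, 15, 21]

MISSES = 6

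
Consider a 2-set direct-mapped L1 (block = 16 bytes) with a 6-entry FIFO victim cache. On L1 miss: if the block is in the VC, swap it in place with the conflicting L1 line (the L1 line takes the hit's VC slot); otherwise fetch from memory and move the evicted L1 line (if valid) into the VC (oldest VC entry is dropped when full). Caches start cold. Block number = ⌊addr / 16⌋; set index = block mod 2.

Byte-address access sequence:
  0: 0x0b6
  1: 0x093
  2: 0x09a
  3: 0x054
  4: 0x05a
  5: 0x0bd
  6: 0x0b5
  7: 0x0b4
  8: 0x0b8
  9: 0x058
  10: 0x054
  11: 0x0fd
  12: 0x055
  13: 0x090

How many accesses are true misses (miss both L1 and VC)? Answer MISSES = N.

MISSES = 4

#0 0xb6→b11/s1 MISS; vc=[]
#1 0x93→b9/s1 MISS; vc=[11]
#2 0x9a→b9/s1 L1-HIT; vc=[11]
#3 0x54→b5/s1 MISS; vc=[11,9]
#4 0x5a→b5/s1 L1-HIT; vc=[11,9]
#5 0xbd→b11/s1 VC-HIT; vc=[5,9]
#6 0xb5→b11/s1 L1-HIT; vc=[5,9]
#7 0xb4→b11/s1 L1-HIT; vc=[5,9]
#8 0xb8→b11/s1 L1-HIT; vc=[5,9]
#9 0x58→b5/s1 VC-HIT; vc=[11,9]
#10 0x54→b5/s1 L1-HIT; vc=[11,9]
#11 0xfd→b15/s1 MISS; vc=[11,9,5]
#12 0x55→b5/s1 VC-HIT; vc=[11,9,15]
#13 0x90→b9/s1 VC-HIT; vc=[11,5,15]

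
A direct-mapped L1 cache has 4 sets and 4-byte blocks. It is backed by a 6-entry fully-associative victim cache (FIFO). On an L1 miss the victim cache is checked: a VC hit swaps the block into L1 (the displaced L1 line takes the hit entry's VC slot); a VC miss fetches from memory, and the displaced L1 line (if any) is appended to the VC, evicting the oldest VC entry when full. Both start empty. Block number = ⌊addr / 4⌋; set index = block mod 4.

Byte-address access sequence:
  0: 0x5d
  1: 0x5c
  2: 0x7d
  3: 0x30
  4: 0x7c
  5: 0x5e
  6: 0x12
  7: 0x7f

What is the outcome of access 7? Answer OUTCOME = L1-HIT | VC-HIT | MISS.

OUTCOME = VC-HIT

#0 0x5d→b23/s3 MISS; vc=[]
#1 0x5c→b23/s3 L1-HIT; vc=[]
#2 0x7d→b31/s3 MISS; vc=[23]
#3 0x30→b12/s0 MISS; vc=[23]
#4 0x7c→b31/s3 L1-HIT; vc=[23]
#5 0x5e→b23/s3 VC-HIT; vc=[31]
#6 0x12→b4/s0 MISS; vc=[31,12]
#7 0x7f→b31/s3 VC-HIT; vc=[23,12]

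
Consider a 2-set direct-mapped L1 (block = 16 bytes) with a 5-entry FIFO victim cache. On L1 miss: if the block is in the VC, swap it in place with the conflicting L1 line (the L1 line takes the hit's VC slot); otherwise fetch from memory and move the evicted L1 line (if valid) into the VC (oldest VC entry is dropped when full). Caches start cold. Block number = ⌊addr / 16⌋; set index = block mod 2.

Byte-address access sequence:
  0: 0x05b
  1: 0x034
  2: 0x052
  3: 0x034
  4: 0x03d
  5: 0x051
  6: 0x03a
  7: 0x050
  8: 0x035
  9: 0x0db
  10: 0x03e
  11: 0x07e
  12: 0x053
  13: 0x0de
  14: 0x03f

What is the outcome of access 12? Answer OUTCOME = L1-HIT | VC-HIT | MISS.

#0 0x5b→b5/s1 MISS; vc=[]
#1 0x34→b3/s1 MISS; vc=[5]
#2 0x52→b5/s1 VC-HIT; vc=[3]
#3 0x34→b3/s1 VC-HIT; vc=[5]
#4 0x3d→b3/s1 L1-HIT; vc=[5]
#5 0x51→b5/s1 VC-HIT; vc=[3]
#6 0x3a→b3/s1 VC-HIT; vc=[5]
#7 0x50→b5/s1 VC-HIT; vc=[3]
#8 0x35→b3/s1 VC-HIT; vc=[5]
#9 0xdb→b13/s1 MISS; vc=[5,3]
#10 0x3e→b3/s1 VC-HIT; vc=[5,13]
#11 0x7e→b7/s1 MISS; vc=[5,13,3]
#12 0x53→b5/s1 VC-HIT; vc=[7,13,3]
#13 0xde→b13/s1 VC-HIT; vc=[7,5,3]
#14 0x3f→b3/s1 VC-HIT; vc=[7,5,13]

OUTCOME = VC-HIT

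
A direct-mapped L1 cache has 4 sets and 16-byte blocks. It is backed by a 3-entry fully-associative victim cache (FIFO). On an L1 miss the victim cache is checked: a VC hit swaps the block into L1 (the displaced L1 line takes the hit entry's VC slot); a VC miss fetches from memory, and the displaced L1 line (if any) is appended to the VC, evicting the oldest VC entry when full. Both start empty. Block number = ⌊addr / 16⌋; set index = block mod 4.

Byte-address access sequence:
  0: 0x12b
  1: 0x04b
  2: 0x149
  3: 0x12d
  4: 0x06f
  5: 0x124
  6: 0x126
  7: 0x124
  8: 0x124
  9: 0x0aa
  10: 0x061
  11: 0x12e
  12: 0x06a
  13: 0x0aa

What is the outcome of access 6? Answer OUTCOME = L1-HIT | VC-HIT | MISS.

OUTCOME = L1-HIT

0: 0x12b (blk 18, set 2) → MISS  vc=[]
1: 0x4b (blk 4, set 0) → MISS  vc=[]
2: 0x149 (blk 20, set 0) → MISS  vc=[4]
3: 0x12d (blk 18, set 2) → L1-HIT  vc=[4]
4: 0x6f (blk 6, set 2) → MISS  vc=[4, 18]
5: 0x124 (blk 18, set 2) → VC-HIT  vc=[4, 6]
6: 0x126 (blk 18, set 2) → L1-HIT  vc=[4, 6]
7: 0x124 (blk 18, set 2) → L1-HIT  vc=[4, 6]
8: 0x124 (blk 18, set 2) → L1-HIT  vc=[4, 6]
9: 0xaa (blk 10, set 2) → MISS  vc=[4, 6, 18]
10: 0x61 (blk 6, set 2) → VC-HIT  vc=[4, 10, 18]
11: 0x12e (blk 18, set 2) → VC-HIT  vc=[4, 10, 6]
12: 0x6a (blk 6, set 2) → VC-HIT  vc=[4, 10, 18]
13: 0xaa (blk 10, set 2) → VC-HIT  vc=[4, 6, 18]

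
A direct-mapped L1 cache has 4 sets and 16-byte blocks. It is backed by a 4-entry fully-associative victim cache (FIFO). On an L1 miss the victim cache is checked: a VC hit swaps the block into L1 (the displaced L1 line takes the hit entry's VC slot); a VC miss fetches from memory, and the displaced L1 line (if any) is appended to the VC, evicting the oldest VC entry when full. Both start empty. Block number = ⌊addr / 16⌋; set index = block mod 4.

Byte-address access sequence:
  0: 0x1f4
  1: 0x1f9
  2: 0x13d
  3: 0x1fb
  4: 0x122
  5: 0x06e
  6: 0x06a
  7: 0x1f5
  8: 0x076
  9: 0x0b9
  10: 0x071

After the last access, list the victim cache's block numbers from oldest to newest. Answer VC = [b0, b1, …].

VC = [19, 18, 31, 11]

#0 0x1f4→b31/s3 MISS; vc=[]
#1 0x1f9→b31/s3 L1-HIT; vc=[]
#2 0x13d→b19/s3 MISS; vc=[31]
#3 0x1fb→b31/s3 VC-HIT; vc=[19]
#4 0x122→b18/s2 MISS; vc=[19]
#5 0x6e→b6/s2 MISS; vc=[19,18]
#6 0x6a→b6/s2 L1-HIT; vc=[19,18]
#7 0x1f5→b31/s3 L1-HIT; vc=[19,18]
#8 0x76→b7/s3 MISS; vc=[19,18,31]
#9 0xb9→b11/s3 MISS; vc=[19,18,31,7]
#10 0x71→b7/s3 VC-HIT; vc=[19,18,31,11]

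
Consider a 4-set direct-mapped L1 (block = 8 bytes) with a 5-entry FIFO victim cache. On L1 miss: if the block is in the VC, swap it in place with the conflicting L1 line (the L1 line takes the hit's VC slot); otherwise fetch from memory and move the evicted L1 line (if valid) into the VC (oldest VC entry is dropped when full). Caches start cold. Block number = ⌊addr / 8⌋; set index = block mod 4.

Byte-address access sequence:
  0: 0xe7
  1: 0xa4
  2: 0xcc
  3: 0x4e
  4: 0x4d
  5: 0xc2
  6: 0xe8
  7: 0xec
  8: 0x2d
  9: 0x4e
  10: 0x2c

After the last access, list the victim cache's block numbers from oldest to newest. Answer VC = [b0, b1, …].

0: 0xe7 (blk 28, set 0) → MISS  vc=[]
1: 0xa4 (blk 20, set 0) → MISS  vc=[28]
2: 0xcc (blk 25, set 1) → MISS  vc=[28]
3: 0x4e (blk 9, set 1) → MISS  vc=[28, 25]
4: 0x4d (blk 9, set 1) → L1-HIT  vc=[28, 25]
5: 0xc2 (blk 24, set 0) → MISS  vc=[28, 25, 20]
6: 0xe8 (blk 29, set 1) → MISS  vc=[28, 25, 20, 9]
7: 0xec (blk 29, set 1) → L1-HIT  vc=[28, 25, 20, 9]
8: 0x2d (blk 5, set 1) → MISS  vc=[28, 25, 20, 9, 29]
9: 0x4e (blk 9, set 1) → VC-HIT  vc=[28, 25, 20, 5, 29]
10: 0x2c (blk 5, set 1) → VC-HIT  vc=[28, 25, 20, 9, 29]

VC = [28, 25, 20, 9, 29]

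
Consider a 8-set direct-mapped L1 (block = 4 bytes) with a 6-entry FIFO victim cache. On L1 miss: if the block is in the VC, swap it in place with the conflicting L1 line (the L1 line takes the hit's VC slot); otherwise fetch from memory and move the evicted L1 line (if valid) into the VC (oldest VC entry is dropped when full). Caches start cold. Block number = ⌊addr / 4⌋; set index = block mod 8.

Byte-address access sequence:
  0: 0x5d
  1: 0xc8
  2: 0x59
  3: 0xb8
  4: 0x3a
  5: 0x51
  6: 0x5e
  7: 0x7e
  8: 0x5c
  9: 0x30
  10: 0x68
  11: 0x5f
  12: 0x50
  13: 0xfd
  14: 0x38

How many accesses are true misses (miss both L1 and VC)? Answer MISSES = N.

0: 0x5d (blk 23, set 7) → MISS  vc=[]
1: 0xc8 (blk 50, set 2) → MISS  vc=[]
2: 0x59 (blk 22, set 6) → MISS  vc=[]
3: 0xb8 (blk 46, set 6) → MISS  vc=[22]
4: 0x3a (blk 14, set 6) → MISS  vc=[22, 46]
5: 0x51 (blk 20, set 4) → MISS  vc=[22, 46]
6: 0x5e (blk 23, set 7) → L1-HIT  vc=[22, 46]
7: 0x7e (blk 31, set 7) → MISS  vc=[22, 46, 23]
8: 0x5c (blk 23, set 7) → VC-HIT  vc=[22, 46, 31]
9: 0x30 (blk 12, set 4) → MISS  vc=[22, 46, 31, 20]
10: 0x68 (blk 26, set 2) → MISS  vc=[22, 46, 31, 20, 50]
11: 0x5f (blk 23, set 7) → L1-HIT  vc=[22, 46, 31, 20, 50]
12: 0x50 (blk 20, set 4) → VC-HIT  vc=[22, 46, 31, 12, 50]
13: 0xfd (blk 63, set 7) → MISS  vc=[22, 46, 31, 12, 50, 23]
14: 0x38 (blk 14, set 6) → L1-HIT  vc=[22, 46, 31, 12, 50, 23]

MISSES = 10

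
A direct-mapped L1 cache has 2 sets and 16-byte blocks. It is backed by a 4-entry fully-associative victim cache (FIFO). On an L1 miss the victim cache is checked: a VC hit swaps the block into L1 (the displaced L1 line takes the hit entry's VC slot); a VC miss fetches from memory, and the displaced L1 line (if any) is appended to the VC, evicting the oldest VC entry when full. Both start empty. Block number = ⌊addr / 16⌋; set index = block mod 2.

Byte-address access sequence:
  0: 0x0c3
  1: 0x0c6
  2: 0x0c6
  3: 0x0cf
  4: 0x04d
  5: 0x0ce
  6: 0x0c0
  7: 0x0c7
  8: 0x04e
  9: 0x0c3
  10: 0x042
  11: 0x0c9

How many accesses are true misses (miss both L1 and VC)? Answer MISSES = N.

0: 0xc3 (blk 12, set 0) → MISS  vc=[]
1: 0xc6 (blk 12, set 0) → L1-HIT  vc=[]
2: 0xc6 (blk 12, set 0) → L1-HIT  vc=[]
3: 0xcf (blk 12, set 0) → L1-HIT  vc=[]
4: 0x4d (blk 4, set 0) → MISS  vc=[12]
5: 0xce (blk 12, set 0) → VC-HIT  vc=[4]
6: 0xc0 (blk 12, set 0) → L1-HIT  vc=[4]
7: 0xc7 (blk 12, set 0) → L1-HIT  vc=[4]
8: 0x4e (blk 4, set 0) → VC-HIT  vc=[12]
9: 0xc3 (blk 12, set 0) → VC-HIT  vc=[4]
10: 0x42 (blk 4, set 0) → VC-HIT  vc=[12]
11: 0xc9 (blk 12, set 0) → VC-HIT  vc=[4]

MISSES = 2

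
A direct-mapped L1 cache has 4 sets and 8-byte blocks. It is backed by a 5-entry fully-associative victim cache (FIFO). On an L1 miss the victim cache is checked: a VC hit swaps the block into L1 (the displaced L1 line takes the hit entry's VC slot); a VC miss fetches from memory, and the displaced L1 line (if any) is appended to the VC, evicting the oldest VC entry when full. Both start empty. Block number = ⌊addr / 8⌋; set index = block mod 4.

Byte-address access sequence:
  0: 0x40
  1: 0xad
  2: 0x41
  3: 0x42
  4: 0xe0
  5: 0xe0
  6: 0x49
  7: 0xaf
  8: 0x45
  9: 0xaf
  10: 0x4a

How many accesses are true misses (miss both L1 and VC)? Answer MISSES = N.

MISSES = 4

#0 0x40→b8/s0 MISS; vc=[]
#1 0xad→b21/s1 MISS; vc=[]
#2 0x41→b8/s0 L1-HIT; vc=[]
#3 0x42→b8/s0 L1-HIT; vc=[]
#4 0xe0→b28/s0 MISS; vc=[8]
#5 0xe0→b28/s0 L1-HIT; vc=[8]
#6 0x49→b9/s1 MISS; vc=[8,21]
#7 0xaf→b21/s1 VC-HIT; vc=[8,9]
#8 0x45→b8/s0 VC-HIT; vc=[28,9]
#9 0xaf→b21/s1 L1-HIT; vc=[28,9]
#10 0x4a→b9/s1 VC-HIT; vc=[28,21]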